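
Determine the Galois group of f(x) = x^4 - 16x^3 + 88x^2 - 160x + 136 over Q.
4T1: C_4

The polynomial is an irreducible quartic over Q and its discriminant is 314703872, which is not a perfect square, so the Galois group is not contained in A_4. The resolvent cubic y^3 - 88*y^2 + 2016*y - 12544 has exactly one rational root, so the Galois group is C_4 or D_4. The quartic becomes reducible over Q(sqrt(disc)), so the group is C_4.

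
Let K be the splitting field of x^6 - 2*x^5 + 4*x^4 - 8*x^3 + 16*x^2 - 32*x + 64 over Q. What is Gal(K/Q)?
C_6, the cyclic group of order 6

The polynomial f is an irreducible sextic over Q, so G = Gal(f/Q) is one of the 16 transitive subgroups 6T1, ..., 6T16 of S_6. The discriminant of f is -18046378835968, which is not a perfect square, so G is not contained in A_6. The transitive groups of degree 6 not contained in A_6 are: C_6 (6T1, order 6), S_3 (6T2, order 6), D_6 (6T3, order 12), C_3 x S_3 (6T5, order 18), A_4 x C_2 (6T6, order 24), S_4 (6T8, order 24), S_3 x S_3 (6T9, order 36), S_4 x C_2 (6T11, order 48), (S_3 x S_3) : C_2 (6T13, order 72), PGL(2,5) (6T14, order 120), S_6 (6T16, order 720). By Dedekind's theorem, for a prime p not dividing disc(f) the degrees of the irreducible factors of f mod p form the cycle type of an element of G. Factoring f modulo the 37 such primes p <= 167 (skipping 2, 7, which divide the discriminant), each new pattern first appears at: mod 3: f = (x^6 + x^5 + x^4 + x^3 + x^2 + x + 1), pattern 6; mod 11: f = (x^3 + x^2 + 5x + 8)(x^3 + 8x^2 + 2x + 8), pattern 3+3; mod 13: f = (x^2 + x + 4)(x^2 + 3x + 4)(x^2 + 7x + 4), pattern 2+2+2; mod 29: f = (x + 3)(x + 11)(x + 14)(x + 17)(x + 19)(x + 21), pattern 1+1+1+1+1+1. No other pattern occurs in this range, so the set of observed cycle types is {6, 3+3, 2+2+2, 1+1+1+1+1+1}. The candidates containing elements of all these cycle types are C_6 (6T1) of order 6, D_6 (6T3) of order 12, C_3 x S_3 (6T5) of order 18, A_4 x C_2 (6T6) of order 24, S_3 x S_3 (6T9) of order 36, S_4 x C_2 (6T11) of order 48, (S_3 x S_3) : C_2 (6T13) of order 72, PGL(2,5) (6T14) of order 120, S_6 (6T16) of order 720; the others are excluded. The observed types are precisely the cycle types that occur in C_6 (6T1). Each of the other remaining candidates has further cycle types, and by the Chebotarev density theorem the matching factorization patterns would occur for a proportion of primes equal to their share of the group: D_6 (6T3) additionally contains elements of type 2+2+1+1 (3 of its 12 elements, about 25% of primes); C_3 x S_3 (6T5) additionally contains elements of type 3+1+1+1 (4 of its 18 elements, about 22% of primes); A_4 x C_2 (6T6) additionally contains elements of type 2+2+1+1, 2+1+1+1+1 (6 of its 24 elements, about 25% of primes); S_3 x S_3 (6T9) additionally contains elements of type 3+1+1+1, 2+2+1+1 (13 of its 36 elements, about 36% of primes); S_4 x C_2 (6T11) additionally contains elements of type 4+2, 4+1+1, 2+2+1+1, 2+1+1+1+1 (24 of its 48 elements, about 50% of primes); (S_3 x S_3) : C_2 (6T13) additionally contains elements of type 4+2, 3+2+1, 3+1+1+1, 2+2+1+1, 2+1+1+1+1 (49 of its 72 elements, about 68% of primes); PGL(2,5) (6T14) additionally contains elements of type 5+1, 4+1+1, 2+2+1+1 (69 of its 120 elements, about 58% of primes); S_6 (6T16) additionally contains elements of type 5+1, 4+2, 4+1+1, 3+2+1, 3+1+1+1, 2+2+1+1, 2+1+1+1+1 (544 of its 720 elements, about 76% of primes). None of the 37 primes tested shows any such pattern (for each of these groups the chance of that is below 10^-4), which rules them out. Hence G = C_6 (6T1), of order 6.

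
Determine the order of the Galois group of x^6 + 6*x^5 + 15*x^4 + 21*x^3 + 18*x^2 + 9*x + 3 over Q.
The degree of the splitting field over Q equals the order of the Galois group, so first determine the group. The polynomial f is an irreducible sextic over Q, so G = Gal(f/Q) is one of the 16 transitive subgroups 6T1, ..., 6T16 of S_6. The discriminant of f is -19683, which is not a perfect square, so G is not contained in A_6. The transitive groups of degree 6 not contained in A_6 are: C_6 (6T1, order 6), S_3 (6T2, order 6), D_6 (6T3, order 12), C_3 x S_3 (6T5, order 18), A_4 x C_2 (6T6, order 24), S_4 (6T8, order 24), S_3 x S_3 (6T9, order 36), S_4 x C_2 (6T11, order 48), (S_3 x S_3) : C_2 (6T13, order 72), PGL(2,5) (6T14, order 120), S_6 (6T16, order 720). By Dedekind's theorem, for a prime p not dividing disc(f) the degrees of the irreducible factors of f mod p form the cycle type of an element of G. Factoring f modulo the 37 such primes p <= 163 (skipping 3, which divides the discriminant), each new pattern first appears at: mod 2: f = (x^6 + x^4 + x^3 + x + 1), pattern 6; mod 7: f = (x^3 + 3x^2 + 3x + 4)(x^3 + 3x^2 + 3x + 6), pattern 3+3; mod 17: f = (x^2 + 5x + 5)(x^2 + 6x + 6)(x^2 + 12x + 12), pattern 2+2+2; mod 19: f = (x + 3)(x + 4)(x + 11)(x + 14)(x + 15)(x + 16), pattern 1+1+1+1+1+1. No other pattern occurs in this range, so the set of observed cycle types is {6, 3+3, 2+2+2, 1+1+1+1+1+1}. The candidates containing elements of all these cycle types are C_6 (6T1) of order 6, D_6 (6T3) of order 12, C_3 x S_3 (6T5) of order 18, A_4 x C_2 (6T6) of order 24, S_3 x S_3 (6T9) of order 36, S_4 x C_2 (6T11) of order 48, (S_3 x S_3) : C_2 (6T13) of order 72, PGL(2,5) (6T14) of order 120, S_6 (6T16) of order 720; the others are excluded. The observed types are precisely the cycle types that occur in C_6 (6T1). Each of the other remaining candidates has further cycle types, and by the Chebotarev density theorem the matching factorization patterns would occur for a proportion of primes equal to their share of the group: D_6 (6T3) additionally contains elements of type 2+2+1+1 (3 of its 12 elements, about 25% of primes); C_3 x S_3 (6T5) additionally contains elements of type 3+1+1+1 (4 of its 18 elements, about 22% of primes); A_4 x C_2 (6T6) additionally contains elements of type 2+2+1+1, 2+1+1+1+1 (6 of its 24 elements, about 25% of primes); S_3 x S_3 (6T9) additionally contains elements of type 3+1+1+1, 2+2+1+1 (13 of its 36 elements, about 36% of primes); S_4 x C_2 (6T11) additionally contains elements of type 4+2, 4+1+1, 2+2+1+1, 2+1+1+1+1 (24 of its 48 elements, about 50% of primes); (S_3 x S_3) : C_2 (6T13) additionally contains elements of type 4+2, 3+2+1, 3+1+1+1, 2+2+1+1, 2+1+1+1+1 (49 of its 72 elements, about 68% of primes); PGL(2,5) (6T14) additionally contains elements of type 5+1, 4+1+1, 2+2+1+1 (69 of its 120 elements, about 58% of primes); S_6 (6T16) additionally contains elements of type 5+1, 4+2, 4+1+1, 3+2+1, 3+1+1+1, 2+2+1+1, 2+1+1+1+1 (544 of its 720 elements, about 76% of primes). None of the 37 primes tested shows any such pattern (for each of these groups the chance of that is below 10^-4), which rules them out. Hence G = C_6 (6T1), of order 6. The Galois group C_6 (6T1) has order 6, so the splitting field has degree 6 over Q.

6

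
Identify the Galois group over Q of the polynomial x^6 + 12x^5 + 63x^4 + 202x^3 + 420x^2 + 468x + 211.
PGL(2,5)

The polynomial f is an irreducible sextic over Q, so G = Gal(f/Q) is one of the 16 transitive subgroups 6T1, ..., 6T16 of S_6. The discriminant of f is -28010528989632, which is not a perfect square, so G is not contained in A_6. The transitive groups of degree 6 not contained in A_6 are: C_6 (6T1, order 6), S_3 (6T2, order 6), D_6 (6T3, order 12), C_3 x S_3 (6T5, order 18), A_4 x C_2 (6T6, order 24), S_4 (6T8, order 24), S_3 x S_3 (6T9, order 36), S_4 x C_2 (6T11, order 48), (S_3 x S_3) : C_2 (6T13, order 72), PGL(2,5) (6T14, order 120), S_6 (6T16, order 720). By Dedekind's theorem, for a prime p not dividing disc(f) the degrees of the irreducible factors of f mod p form the cycle type of an element of G. Factoring f modulo the 21 such primes p <= 89 (skipping 2, 3, 7, which divide the discriminant), each new pattern first appears at: mod 5: f = (x^6 + 2x^5 + 3x^4 + 2x^3 + 3x + 1), pattern 6; mod 11: f = (x + 6)(x^5 + 6x^4 + 5x^3 + 7x^2 + 4x + 4), pattern 5+1; mod 13: f = (x + 1)(x + 7)(x^4 + 4x^3 + 11x^2 + 8x + 6), pattern 4+1+1; mod 23: f = (x + 5)(x + 18)(x^2 + 3x + 11)(x^2 + 9x + 4), pattern 2+2+1+1; mod 43: f = (x^3 + 6x^2 + 12x + 39)(x^3 + 6x^2 + 15x + 1), pattern 3+3; mod 61: f = (x^2 + 32x + 5)(x^2 + 50x + 55)(x^2 + 52x + 56), pattern 2+2+2. No other pattern occurs in this range, so the set of observed cycle types is {6, 5+1, 4+1+1, 2+2+1+1, 3+3, 2+2+2}. The candidates containing elements of all these cycle types are PGL(2,5) (6T14) of order 120, S_6 (6T16) of order 720; the others are excluded. The observed types are precisely the cycle types that occur in PGL(2,5) (6T14) (apart from the identity). Each of the other remaining candidates has further cycle types, and by the Chebotarev density theorem the matching factorization patterns would occur for a proportion of primes equal to their share of the group: S_6 (6T16) additionally contains elements of type 4+2, 3+2+1, 3+1+1+1, 2+1+1+1+1 (265 of its 720 elements, about 37% of primes). None of the 21 primes tested shows any such pattern (for each of these groups the chance of that is below 10^-4), which rules them out. Hence G = PGL(2,5) (6T14), of order 120.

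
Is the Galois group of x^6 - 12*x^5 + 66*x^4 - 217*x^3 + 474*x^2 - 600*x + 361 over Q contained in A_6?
No

The polynomial is irreducible of degree 6 over Q. Its discriminant is -449880542841987, which is not a perfect square. A Galois group lies in the alternating group exactly when the discriminant is a square in Q, so the Galois group (C_6) is not contained in A_6.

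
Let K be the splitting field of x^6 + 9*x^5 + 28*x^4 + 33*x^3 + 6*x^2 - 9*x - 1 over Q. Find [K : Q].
The degree of the splitting field over Q equals the order of the Galois group, so first determine the group. The polynomial f is an irreducible sextic over Q, so G = Gal(f/Q) is one of the 16 transitive subgroups 6T1, ..., 6T16 of S_6. The discriminant of f is 810448, which is not a perfect square, so G is not contained in A_6. The transitive groups of degree 6 not contained in A_6 are: C_6 (6T1, order 6), S_3 (6T2, order 6), D_6 (6T3, order 12), C_3 x S_3 (6T5, order 18), A_4 x C_2 (6T6, order 24), S_4 (6T8, order 24), S_3 x S_3 (6T9, order 36), S_4 x C_2 (6T11, order 48), (S_3 x S_3) : C_2 (6T13, order 72), PGL(2,5) (6T14, order 120), S_6 (6T16, order 720). By Dedekind's theorem, for a prime p not dividing disc(f) the degrees of the irreducible factors of f mod p form the cycle type of an element of G. Factoring f modulo the 23 such primes p <= 97 (skipping 2, 37, which divide the discriminant), each new pattern first appears at: mod 3: f = (x^3 + x^2 + x + 2)(x^3 + 2x^2 + x + 1), pattern 3+3; mod 5: f = (x^2 + 2x + 3)(x^2 + 3x + 3)(x^2 + 4x + 1), pattern 2+2+2; mod 67: f = (x + 4)(x + 20)(x + 32)(x + 38)(x + 50)(x + 66), pattern 1+1+1+1+1+1. No other pattern occurs in this range, so the set of observed cycle types is {3+3, 2+2+2, 1+1+1+1+1+1}. The candidates containing elements of all these cycle types are C_6 (6T1) of order 6, S_3 (6T2) of order 6, D_6 (6T3) of order 12, C_3 x S_3 (6T5) of order 18, A_4 x C_2 (6T6) of order 24, S_4 (6T8) of order 24, S_3 x S_3 (6T9) of order 36, S_4 x C_2 (6T11) of order 48, (S_3 x S_3) : C_2 (6T13) of order 72, PGL(2,5) (6T14) of order 120, S_6 (6T16) of order 720; the others are excluded. The observed types are precisely the cycle types that occur in S_3 (6T2). Each of the other remaining candidates has further cycle types, and by the Chebotarev density theorem the matching factorization patterns would occur for a proportion of primes equal to their share of the group: C_6 (6T1) additionally contains elements of type 6 (2 of its 6 elements, about 33% of primes); D_6 (6T3) additionally contains elements of type 6, 2+2+1+1 (5 of its 12 elements, about 42% of primes); C_3 x S_3 (6T5) additionally contains elements of type 6, 3+1+1+1 (10 of its 18 elements, about 56% of primes); A_4 x C_2 (6T6) additionally contains elements of type 6, 2+2+1+1, 2+1+1+1+1 (14 of its 24 elements, about 58% of primes); S_4 (6T8) additionally contains elements of type 4+1+1, 2+2+1+1 (9 of its 24 elements, about 38% of primes); S_3 x S_3 (6T9) additionally contains elements of type 6, 3+1+1+1, 2+2+1+1 (25 of its 36 elements, about 69% of primes); S_4 x C_2 (6T11) additionally contains elements of type 6, 4+2, 4+1+1, 2+2+1+1, 2+1+1+1+1 (32 of its 48 elements, about 67% of primes); (S_3 x S_3) : C_2 (6T13) additionally contains elements of type 6, 4+2, 3+2+1, 3+1+1+1, 2+2+1+1, 2+1+1+1+1 (61 of its 72 elements, about 85% of primes); PGL(2,5) (6T14) additionally contains elements of type 6, 5+1, 4+1+1, 2+2+1+1 (89 of its 120 elements, about 74% of primes); S_6 (6T16) additionally contains elements of type 6, 5+1, 4+2, 4+1+1, 3+2+1, 3+1+1+1, 2+2+1+1, 2+1+1+1+1 (664 of its 720 elements, about 92% of primes). None of the 23 primes tested shows any such pattern (for each of these groups the chance of that is below 10^-4), which rules them out. Hence G = S_3 (6T2), of order 6. The Galois group S_3 (6T2) has order 6, so the splitting field has degree 6 over Q.

6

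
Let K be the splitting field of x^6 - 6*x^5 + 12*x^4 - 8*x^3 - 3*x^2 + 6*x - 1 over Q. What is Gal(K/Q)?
6T6: A_4 x C_2

The polynomial f is an irreducible sextic over Q, so G = Gal(f/Q) is one of the 16 transitive subgroups 6T1, ..., 6T16 of S_6. The discriminant of f is -419904, which is not a perfect square, so G is not contained in A_6. The transitive groups of degree 6 not contained in A_6 are: C_6 (6T1, order 6), S_3 (6T2, order 6), D_6 (6T3, order 12), C_3 x S_3 (6T5, order 18), A_4 x C_2 (6T6, order 24), S_4 (6T8, order 24), S_3 x S_3 (6T9, order 36), S_4 x C_2 (6T11, order 48), (S_3 x S_3) : C_2 (6T13, order 72), PGL(2,5) (6T14, order 120), S_6 (6T16, order 720). By Dedekind's theorem, for a prime p not dividing disc(f) the degrees of the irreducible factors of f mod p form the cycle type of an element of G. Factoring f modulo the 33 such primes p <= 149 (skipping 2, 3, which divide the discriminant), each new pattern first appears at: mod 5: f = (x^3 + x^2 + 4x + 1)(x^3 + 3x^2 + 4), pattern 3+3; mod 7: f = (x^6 + x^5 + 5x^4 + 6x^3 + 4x^2 + 6x + 6), pattern 6; mod 17: f = (x + 1)(x + 14)(x^2 + 15x + 7)(x^2 + 15x + 13), pattern 2+2+1+1; mod 19: f = (x + 5)(x + 6)(x + 11)(x + 12)(x^2 + 17x + 7), pattern 2+1+1+1+1; mod 71: f = (x^2 + 69x + 41)(x^2 + 69x + 46)(x^2 + 69x + 55), pattern 2+2+2. No other pattern occurs in this range, so the set of observed cycle types is {3+3, 6, 2+2+1+1, 2+1+1+1+1, 2+2+2}. The candidates containing elements of all these cycle types are A_4 x C_2 (6T6) of order 24, S_4 x C_2 (6T11) of order 48, (S_3 x S_3) : C_2 (6T13) of order 72, S_6 (6T16) of order 720; the others are excluded. The observed types are precisely the cycle types that occur in A_4 x C_2 (6T6) (apart from the identity). Each of the other remaining candidates has further cycle types, and by the Chebotarev density theorem the matching factorization patterns would occur for a proportion of primes equal to their share of the group: S_4 x C_2 (6T11) additionally contains elements of type 4+2, 4+1+1 (12 of its 48 elements, about 25% of primes); (S_3 x S_3) : C_2 (6T13) additionally contains elements of type 4+2, 3+2+1, 3+1+1+1 (34 of its 72 elements, about 47% of primes); S_6 (6T16) additionally contains elements of type 5+1, 4+2, 4+1+1, 3+2+1, 3+1+1+1 (484 of its 720 elements, about 67% of primes). None of the 33 primes tested shows any such pattern (for each of these groups the chance of that is below 10^-4), which rules them out. Hence G = A_4 x C_2 (6T6), of order 24.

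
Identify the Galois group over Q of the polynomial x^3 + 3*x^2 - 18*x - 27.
C_3 (order 3)

The polynomial is an irreducible cubic over Q and its discriminant is 35721 = 189^2, a perfect square. For an irreducible cubic, a square discriminant forces the Galois group to be A_3, the cyclic group of order 3.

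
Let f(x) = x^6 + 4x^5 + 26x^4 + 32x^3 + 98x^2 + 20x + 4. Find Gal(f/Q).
The polynomial f is an irreducible sextic over Q, so G = Gal(f/Q) is one of the 16 transitive subgroups 6T1, ..., 6T16 of S_6. The discriminant of f is -366264952115200, which is not a perfect square, so G is not contained in A_6. The transitive groups of degree 6 not contained in A_6 are: C_6 (6T1, order 6), S_3 (6T2, order 6), D_6 (6T3, order 12), C_3 x S_3 (6T5, order 18), A_4 x C_2 (6T6, order 24), S_4 (6T8, order 24), S_3 x S_3 (6T9, order 36), S_4 x C_2 (6T11, order 48), (S_3 x S_3) : C_2 (6T13, order 72), PGL(2,5) (6T14, order 120), S_6 (6T16, order 720). By Dedekind's theorem, for a prime p not dividing disc(f) the degrees of the irreducible factors of f mod p form the cycle type of an element of G. Factoring f modulo the 27 such primes p <= 113 (skipping 2, 5, 47, which divide the discriminant), each new pattern first appears at: mod 3: f = (x^6 + x^5 + 2x^4 + 2x^3 + 2x^2 + 2x + 1), pattern 6; mod 7: f = (x^2 + 3x + 5)(x^4 + x^3 + 4x^2 + x + 5), pattern 4+2; mod 13: f = (x + 11)(x^2 + 8x + 8)(x^3 + 11x^2 + 7x + 3), pattern 3+2+1; mod 17: f = (x^3 + 9x^2 + 13x + 8)(x^3 + 12x^2 + 7x + 9), pattern 3+3; mod 19: f = (x^2 + 11)(x^2 + 11x + 2)(x^2 + 12x + 14), pattern 2+2+2; mod 37: f = (x + 13)(x + 36)(x^2 + 2x + 25)(x^2 + 27x + 19), pattern 2+2+1+1; mod 41: f = (x + 12)(x + 21)(x + 38)(x^3 + 15x^2 + 38x + 18), pattern 3+1+1+1; mod 113: f = (x + 2)(x + 33)(x + 83)(x + 89)(x^2 + 23x + 98), pattern 2+1+1+1+1. No other pattern occurs in this range, so the set of observed cycle types is {6, 4+2, 3+2+1, 3+3, 2+2+2, 2+2+1+1, 3+1+1+1, 2+1+1+1+1}. The candidates containing elements of all these cycle types are (S_3 x S_3) : C_2 (6T13) of order 72, S_6 (6T16) of order 720; the others are excluded. The observed types are precisely the cycle types that occur in (S_3 x S_3) : C_2 (6T13) (apart from the identity). Each of the other remaining candidates has further cycle types, and by the Chebotarev density theorem the matching factorization patterns would occur for a proportion of primes equal to their share of the group: S_6 (6T16) additionally contains elements of type 5+1, 4+1+1 (234 of its 720 elements, about 32% of primes). None of the 27 primes tested shows any such pattern (for each of these groups the chance of that is below 10^-4), which rules them out. Hence G = (S_3 x S_3) : C_2 (6T13), of order 72.

(S_3 x S_3) : C_2 (order 72)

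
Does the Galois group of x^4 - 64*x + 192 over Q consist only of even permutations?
The polynomial is irreducible of degree 4 over Q. Its discriminant is 1358954496 = 36864^2, a perfect square. A Galois group lies in the alternating group exactly when the discriminant is a square in Q, so the Galois group (A_4) is contained in A_4.

Yes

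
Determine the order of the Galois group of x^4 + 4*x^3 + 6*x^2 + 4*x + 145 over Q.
The degree of the splitting field over Q equals the order of the Galois group, so first determine the group. The polynomial is an irreducible quartic over Q and its discriminant is 764411904 = 27648^2, a perfect square, so the Galois group is contained in A_4. The resolvent cubic y^3 - 6*y^2 - 564*y + 1144 splits completely over Q, which gives the Klein four-group V_4. The Galois group V_4 (4T2) has order 4, so the splitting field has degree 4 over Q.

4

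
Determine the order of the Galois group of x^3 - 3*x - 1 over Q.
The degree of the splitting field over Q equals the order of the Galois group, so first determine the group. The polynomial is an irreducible cubic over Q and its discriminant is 81 = 9^2, a perfect square. For an irreducible cubic, a square discriminant forces the Galois group to be A_3, the cyclic group of order 3. The Galois group C_3 (3T1) has order 3, so the splitting field has degree 3 over Q.

3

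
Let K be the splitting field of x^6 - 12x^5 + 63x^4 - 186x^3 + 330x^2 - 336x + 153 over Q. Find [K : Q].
The degree of the splitting field over Q equals the order of the Galois group, so first determine the group. The polynomial f is an irreducible sextic over Q, so G = Gal(f/Q) is one of the 16 transitive subgroups 6T1, ..., 6T16 of S_6. The discriminant of f is -16003008, which is not a perfect square, so G is not contained in A_6. The transitive groups of degree 6 not contained in A_6 are: C_6 (6T1, order 6), S_3 (6T2, order 6), D_6 (6T3, order 12), C_3 x S_3 (6T5, order 18), A_4 x C_2 (6T6, order 24), S_4 (6T8, order 24), S_3 x S_3 (6T9, order 36), S_4 x C_2 (6T11, order 48), (S_3 x S_3) : C_2 (6T13, order 72), PGL(2,5) (6T14, order 120), S_6 (6T16, order 720). By Dedekind's theorem, for a prime p not dividing disc(f) the degrees of the irreducible factors of f mod p form the cycle type of an element of G. Factoring f modulo the 21 such primes p <= 89 (skipping 2, 3, 7, which divide the discriminant), each new pattern first appears at: mod 5: f = (x^6 + 3x^5 + 3x^4 + 4x^3 + 4x + 3), pattern 6; mod 11: f = (x + 7)(x^5 + 3x^4 + 9x^3 + 4x^2 + 5x + 3), pattern 5+1; mod 13: f = (x + 3)(x + 12)(x^4 + 12x^3 + 3x^2 + 1), pattern 4+1+1; mod 23: f = (x + 1)(x + 5)(x^2 + x + 19)(x^2 + 4x + 5), pattern 2+2+1+1; mod 43: f = (x^3 + 13x^2 + x + 3)(x^3 + 18x^2 + 8), pattern 3+3; mod 61: f = (x^2 + 28x + 34)(x^2 + 39x + 52)(x^2 + 43x + 30), pattern 2+2+2. No other pattern occurs in this range, so the set of observed cycle types is {6, 5+1, 4+1+1, 2+2+1+1, 3+3, 2+2+2}. The candidates containing elements of all these cycle types are PGL(2,5) (6T14) of order 120, S_6 (6T16) of order 720; the others are excluded. The observed types are precisely the cycle types that occur in PGL(2,5) (6T14) (apart from the identity). Each of the other remaining candidates has further cycle types, and by the Chebotarev density theorem the matching factorization patterns would occur for a proportion of primes equal to their share of the group: S_6 (6T16) additionally contains elements of type 4+2, 3+2+1, 3+1+1+1, 2+1+1+1+1 (265 of its 720 elements, about 37% of primes). None of the 21 primes tested shows any such pattern (for each of these groups the chance of that is below 10^-4), which rules them out. Hence G = PGL(2,5) (6T14), of order 120. The Galois group PGL(2,5) (6T14) has order 120, so the splitting field has degree 120 over Q.

120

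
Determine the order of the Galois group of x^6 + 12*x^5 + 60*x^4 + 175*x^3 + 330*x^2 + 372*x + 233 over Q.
36

The degree of the splitting field over Q equals the order of the Galois group, so first determine the group. The polynomial f is an irreducible sextic over Q, so G = Gal(f/Q) is one of the 16 transitive subgroups 6T1, ..., 6T16 of S_6. The discriminant of f is 42688773981, which is not a perfect square, so G is not contained in A_6. The transitive groups of degree 6 not contained in A_6 are: C_6 (6T1, order 6), S_3 (6T2, order 6), D_6 (6T3, order 12), C_3 x S_3 (6T5, order 18), A_4 x C_2 (6T6, order 24), S_4 (6T8, order 24), S_3 x S_3 (6T9, order 36), S_4 x C_2 (6T11, order 48), (S_3 x S_3) : C_2 (6T13, order 72), PGL(2,5) (6T14, order 120), S_6 (6T16, order 720). By Dedekind's theorem, for a prime p not dividing disc(f) the degrees of the irreducible factors of f mod p form the cycle type of an element of G. Factoring f modulo the 16 such primes p <= 67 (skipping 3, 7, 29, which divide the discriminant), each new pattern first appears at: mod 2: f = (x^6 + x^3 + 1), pattern 6; mod 5: f = (x + 1)(x + 3)(x^2 + 2)(x^2 + 3x + 3), pattern 2+2+1+1; mod 13: f = (x + 1)(x + 6)(x + 12)(x^3 + 6x^2 + 12x + 11), pattern 3+1+1+1; mod 19: f = (x^2 + 1)(x^2 + 14x + 3)(x^2 + 17x + 8), pattern 2+2+2; mod 67: f = (x^3 + 6x^2 + 12x + 34)(x^3 + 6x^2 + 12x + 64), pattern 3+3. No other pattern occurs in this range, so the set of observed cycle types is {6, 2+2+1+1, 3+1+1+1, 2+2+2, 3+3}. The candidates containing elements of all these cycle types are S_3 x S_3 (6T9) of order 36, (S_3 x S_3) : C_2 (6T13) of order 72, S_6 (6T16) of order 720; the others are excluded. The observed types are precisely the cycle types that occur in S_3 x S_3 (6T9) (apart from the identity). Each of the other remaining candidates has further cycle types, and by the Chebotarev density theorem the matching factorization patterns would occur for a proportion of primes equal to their share of the group: (S_3 x S_3) : C_2 (6T13) additionally contains elements of type 4+2, 3+2+1, 2+1+1+1+1 (36 of its 72 elements, about 50% of primes); S_6 (6T16) additionally contains elements of type 5+1, 4+2, 4+1+1, 3+2+1, 2+1+1+1+1 (459 of its 720 elements, about 64% of primes). None of the 16 primes tested shows any such pattern (for each of these groups the chance of that is below 10^-4), which rules them out. Hence G = S_3 x S_3 (6T9), of order 36. The Galois group S_3 x S_3 (6T9) has order 36, so the splitting field has degree 36 over Q.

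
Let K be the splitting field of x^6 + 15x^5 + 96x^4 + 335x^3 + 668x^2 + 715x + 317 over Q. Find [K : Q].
The degree of the splitting field over Q equals the order of the Galois group, so first determine the group. The polynomial f is an irreducible sextic over Q, so G = Gal(f/Q) is one of the 16 transitive subgroups 6T1, ..., 6T16 of S_6. The discriminant of f is 810448, which is not a perfect square, so G is not contained in A_6. The transitive groups of degree 6 not contained in A_6 are: C_6 (6T1, order 6), S_3 (6T2, order 6), D_6 (6T3, order 12), C_3 x S_3 (6T5, order 18), A_4 x C_2 (6T6, order 24), S_4 (6T8, order 24), S_3 x S_3 (6T9, order 36), S_4 x C_2 (6T11, order 48), (S_3 x S_3) : C_2 (6T13, order 72), PGL(2,5) (6T14, order 120), S_6 (6T16, order 720). By Dedekind's theorem, for a prime p not dividing disc(f) the degrees of the irreducible factors of f mod p form the cycle type of an element of G. Factoring f modulo the 22 such primes p <= 89 (skipping 2, 37, which divide the discriminant), each new pattern first appears at: mod 3: f = (x^3 + x^2 + x + 2)(x^3 + 2x^2 + 1), pattern 3+3; mod 5: f = (x^2 + 3)(x^2 + x + 2)(x^2 + 4x + 2), pattern 2+2+2; mod 17: f = (x + 1)(x + 4)(x^4 + 10x^3 + 8x^2 + 7), pattern 4+1+1; mod 67: f = (x + 7)(x + 65)(x^2 + 5x + 46)(x^2 + 5x + 56), pattern 2+2+1+1. No other pattern occurs in this range, so the set of observed cycle types is {3+3, 2+2+2, 4+1+1, 2+2+1+1}. The candidates containing elements of all these cycle types are S_4 (6T8) of order 24, S_4 x C_2 (6T11) of order 48, PGL(2,5) (6T14) of order 120, S_6 (6T16) of order 720; the others are excluded. The observed types are precisely the cycle types that occur in S_4 (6T8) (apart from the identity). Each of the other remaining candidates has further cycle types, and by the Chebotarev density theorem the matching factorization patterns would occur for a proportion of primes equal to their share of the group: S_4 x C_2 (6T11) additionally contains elements of type 6, 4+2, 2+1+1+1+1 (17 of its 48 elements, about 35% of primes); PGL(2,5) (6T14) additionally contains elements of type 6, 5+1 (44 of its 120 elements, about 37% of primes); S_6 (6T16) additionally contains elements of type 6, 5+1, 4+2, 3+2+1, 3+1+1+1, 2+1+1+1+1 (529 of its 720 elements, about 73% of primes). None of the 22 primes tested shows any such pattern (for each of these groups the chance of that is below 10^-4), which rules them out. Hence G = S_4 (6T8), of order 24. The Galois group S_4 (6T8) has order 24, so the splitting field has degree 24 over Q.

24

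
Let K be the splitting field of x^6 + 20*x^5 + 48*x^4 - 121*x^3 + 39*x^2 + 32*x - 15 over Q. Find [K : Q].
60

The degree of the splitting field over Q equals the order of the Galois group, so first determine the group. The polynomial f is an irreducible sextic over Q, so G = Gal(f/Q) is one of the 16 transitive subgroups 6T1, ..., 6T16 of S_6. The discriminant of f is 30991489 = 5567^2, a perfect square, so G is contained in A_6. The transitive groups of degree 6 contained in A_6 are: A_4 (6T4, order 12), S_4 (6T7, order 24), (C_3 x C_3) : C_4 (6T10, order 36), PSL(2,5) (6T12, order 60), A_6 (6T15, order 360). By Dedekind's theorem, for a prime p not dividing disc(f) the degrees of the irreducible factors of f mod p form the cycle type of an element of G. Factoring f modulo the 21 such primes p <= 79 (skipping 19, which divides the discriminant), each new pattern first appears at: mod 2: f = (x + 1)(x^5 + x^4 + x^3 + x + 1), pattern 5+1; mod 7: f = (x^3 + 3)(x^3 + 6x^2 + 6x + 2), pattern 3+3; mod 61: f = (x + 8)(x + 14)(x^2 + 3x + 37)(x^2 + 56x + 19), pattern 2+2+1+1. No other pattern occurs in this range, so the set of observed cycle types is {5+1, 3+3, 2+2+1+1}. The candidates containing elements of all these cycle types are PSL(2,5) (6T12) of order 60, A_6 (6T15) of order 360; the others are excluded. The observed types are precisely the cycle types that occur in PSL(2,5) (6T12) (apart from the identity). Each of the other remaining candidates has further cycle types, and by the Chebotarev density theorem the matching factorization patterns would occur for a proportion of primes equal to their share of the group: A_6 (6T15) additionally contains elements of type 4+2, 3+1+1+1 (130 of its 360 elements, about 36% of primes). None of the 21 primes tested shows any such pattern (for each of these groups the chance of that is below 10^-4), which rules them out. Hence G = PSL(2,5) (6T12), of order 60. The Galois group PSL(2,5) (6T12) has order 60, so the splitting field has degree 60 over Q.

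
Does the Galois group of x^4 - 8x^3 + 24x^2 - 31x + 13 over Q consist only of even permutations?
The polynomial is irreducible of degree 4 over Q. Its discriminant is -283, which is not a perfect square. A Galois group lies in the alternating group exactly when the discriminant is a square in Q, so the Galois group (S_4) is not contained in A_4.

No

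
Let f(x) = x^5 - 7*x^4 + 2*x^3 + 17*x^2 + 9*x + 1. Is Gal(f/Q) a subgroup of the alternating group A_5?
The polynomial is irreducible of degree 5 over Q. Its discriminant is 7745089 = 2783^2, a perfect square. A Galois group lies in the alternating group exactly when the discriminant is a square in Q, so the Galois group (C_5) is contained in A_5.

Yes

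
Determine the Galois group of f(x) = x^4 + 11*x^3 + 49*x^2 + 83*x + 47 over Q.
S_4 (also written S4)

The polynomial is an irreducible quartic over Q and its discriminant is 192589, which is not a perfect square, so the Galois group is not contained in A_4. The resolvent cubic y^3 - 49*y^2 + 725*y - 3364 is irreducible over Q. An irreducible resolvent with non-square discriminant gives S_4.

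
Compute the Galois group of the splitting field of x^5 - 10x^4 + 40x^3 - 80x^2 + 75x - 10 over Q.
D_5

The polynomial f is an irreducible quintic over Q, so G = Gal(f/Q) is a transitive subgroup of S_5: one of C_5 (5T1, order 5), D_5 (5T2, order 10), F_20 (5T3, order 20), A_5 (5T4, order 60) or S_5 (5T5, order 120). The discriminant of f is 64000000 = 8000^2, a perfect square, so G is contained in A_5. The transitive groups of degree 5 contained in A_5 are: C_5 (5T1, order 5), D_5 (5T2, order 10), A_5 (5T4, order 60). By Dedekind's theorem, for a prime p not dividing disc(f) the degrees of the irreducible factors of f mod p form the cycle type of an element of G. Factoring f modulo the 23 such primes p <= 97 (skipping 2, 5, which divide the discriminant), each new pattern first appears at: mod 3: f = (x + 1)(x^2 + 1)(x^2 + x + 2), pattern 2+2+1; mod 7: f = (x^5 + 4x^4 + 5x^3 + 4x^2 + 5x + 4), pattern 5. No other pattern occurs in this range, so the set of observed cycle types is {2+2+1, 5}. The candidates containing elements of all these cycle types are D_5 (5T2) of order 10, A_5 (5T4) of order 60; the others are excluded. The observed types are precisely the cycle types that occur in D_5 (5T2) (apart from the identity). Each of the other remaining candidates has further cycle types, and by the Chebotarev density theorem the matching factorization patterns would occur for a proportion of primes equal to their share of the group: A_5 (5T4) additionally contains elements of type 3+1+1 (20 of its 60 elements, about 33% of primes). None of the 23 primes tested shows any such pattern (for each of these groups the chance of that is below 10^-4), which rules them out. Hence G = D_5 (5T2), of order 10.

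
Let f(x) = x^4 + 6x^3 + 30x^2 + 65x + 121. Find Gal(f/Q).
S_4

The polynomial is an irreducible quartic over Q and its discriminant is 1813909, which is not a perfect square, so the Galois group is not contained in A_4. The resolvent cubic y^3 - 30*y^2 - 94*y + 5939 is irreducible over Q. An irreducible resolvent with non-square discriminant gives S_4.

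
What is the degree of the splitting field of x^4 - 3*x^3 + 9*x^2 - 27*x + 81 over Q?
The degree of the splitting field over Q equals the order of the Galois group, so first determine the group. The polynomial is an irreducible quartic over Q and its discriminant is 66430125, which is not a perfect square, so the Galois group is not contained in A_4. The resolvent cubic y^3 - 9*y^2 - 243*y + 1458 has exactly one rational root, so the Galois group is C_4 or D_4. The quartic becomes reducible over Q(sqrt(disc)), so the group is C_4. The Galois group C_4 (4T1) has order 4, so the splitting field has degree 4 over Q.

4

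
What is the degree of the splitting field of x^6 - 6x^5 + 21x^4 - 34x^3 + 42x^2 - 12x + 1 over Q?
The degree of the splitting field over Q equals the order of the Galois group, so first determine the group. The polynomial f is an irreducible sextic over Q, so G = Gal(f/Q) is one of the 16 transitive subgroups 6T1, ..., 6T16 of S_6. The discriminant of f is -1024192512, which is not a perfect square, so G is not contained in A_6. The transitive groups of degree 6 not contained in A_6 are: C_6 (6T1, order 6), S_3 (6T2, order 6), D_6 (6T3, order 12), C_3 x S_3 (6T5, order 18), A_4 x C_2 (6T6, order 24), S_4 (6T8, order 24), S_3 x S_3 (6T9, order 36), S_4 x C_2 (6T11, order 48), (S_3 x S_3) : C_2 (6T13, order 72), PGL(2,5) (6T14, order 120), S_6 (6T16, order 720). By Dedekind's theorem, for a prime p not dividing disc(f) the degrees of the irreducible factors of f mod p form the cycle type of an element of G. Factoring f modulo the 21 such primes p <= 89 (skipping 2, 3, 7, which divide the discriminant), each new pattern first appears at: mod 5: f = (x^6 + 4x^5 + x^4 + x^3 + 2x^2 + 3x + 1), pattern 6; mod 11: f = (x + 4)(x^5 + x^4 + 6x^3 + 8x^2 + 10x + 3), pattern 5+1; mod 13: f = (x + 1)(x + 12)(x^4 + 7x^3 + 9x^2 + 12x + 12), pattern 4+1+1; mod 23: f = (x + 3)(x + 9)(x^2 + 7x + 13)(x^2 + 21x + 4), pattern 2+2+1+1; mod 43: f = (x^3 + 16x^2 + 35x + 11)(x^3 + 21x^2 + 37x + 4), pattern 3+3; mod 61: f = (x^2 + 17x + 4)(x^2 + 43x + 52)(x^2 + 56x + 22), pattern 2+2+2. No other pattern occurs in this range, so the set of observed cycle types is {6, 5+1, 4+1+1, 2+2+1+1, 3+3, 2+2+2}. The candidates containing elements of all these cycle types are PGL(2,5) (6T14) of order 120, S_6 (6T16) of order 720; the others are excluded. The observed types are precisely the cycle types that occur in PGL(2,5) (6T14) (apart from the identity). Each of the other remaining candidates has further cycle types, and by the Chebotarev density theorem the matching factorization patterns would occur for a proportion of primes equal to their share of the group: S_6 (6T16) additionally contains elements of type 4+2, 3+2+1, 3+1+1+1, 2+1+1+1+1 (265 of its 720 elements, about 37% of primes). None of the 21 primes tested shows any such pattern (for each of these groups the chance of that is below 10^-4), which rules them out. Hence G = PGL(2,5) (6T14), of order 120. The Galois group PGL(2,5) (6T14) has order 120, so the splitting field has degree 120 over Q.

120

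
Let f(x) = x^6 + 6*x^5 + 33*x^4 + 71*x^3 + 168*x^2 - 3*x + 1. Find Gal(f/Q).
6T5: C_3 x S_3

The polynomial f is an irreducible sextic over Q, so G = Gal(f/Q) is one of the 16 transitive subgroups 6T1, ..., 6T16 of S_6. The discriminant of f is -401254544639403, which is not a perfect square, so G is not contained in A_6. The transitive groups of degree 6 not contained in A_6 are: C_6 (6T1, order 6), S_3 (6T2, order 6), D_6 (6T3, order 12), C_3 x S_3 (6T5, order 18), A_4 x C_2 (6T6, order 24), S_4 (6T8, order 24), S_3 x S_3 (6T9, order 36), S_4 x C_2 (6T11, order 48), (S_3 x S_3) : C_2 (6T13, order 72), PGL(2,5) (6T14, order 120), S_6 (6T16, order 720). By Dedekind's theorem, for a prime p not dividing disc(f) the degrees of the irreducible factors of f mod p form the cycle type of an element of G. Factoring f modulo the 33 such primes p <= 151 (skipping 3, 7, 13, which divide the discriminant), each new pattern first appears at: mod 2: f = (x^6 + x^4 + x^3 + x + 1), pattern 6; mod 17: f = (x^2 + 3x + 9)(x^2 + 8x + 13)(x^2 + 12x + 8), pattern 2+2+2; mod 19: f = (x^3 + 3x^2 + 7)(x^3 + 3x^2 + 5x + 11), pattern 3+3; mod 31: f = (x + 4)(x + 10)(x + 20)(x^3 + 3x^2 + 14x + 5), pattern 3+1+1+1; mod 73: f = (x + 2)(x + 12)(x + 18)(x + 24)(x + 46)(x + 50), pattern 1+1+1+1+1+1. No other pattern occurs in this range, so the set of observed cycle types is {6, 2+2+2, 3+3, 3+1+1+1, 1+1+1+1+1+1}. The candidates containing elements of all these cycle types are C_3 x S_3 (6T5) of order 18, S_3 x S_3 (6T9) of order 36, (S_3 x S_3) : C_2 (6T13) of order 72, S_6 (6T16) of order 720; the others are excluded. The observed types are precisely the cycle types that occur in C_3 x S_3 (6T5). Each of the other remaining candidates has further cycle types, and by the Chebotarev density theorem the matching factorization patterns would occur for a proportion of primes equal to their share of the group: S_3 x S_3 (6T9) additionally contains elements of type 2+2+1+1 (9 of its 36 elements, about 25% of primes); (S_3 x S_3) : C_2 (6T13) additionally contains elements of type 4+2, 3+2+1, 2+2+1+1, 2+1+1+1+1 (45 of its 72 elements, about 62% of primes); S_6 (6T16) additionally contains elements of type 5+1, 4+2, 4+1+1, 3+2+1, 2+2+1+1, 2+1+1+1+1 (504 of its 720 elements, about 70% of primes). None of the 33 primes tested shows any such pattern (for each of these groups the chance of that is below 10^-4), which rules them out. Hence G = C_3 x S_3 (6T5), of order 18.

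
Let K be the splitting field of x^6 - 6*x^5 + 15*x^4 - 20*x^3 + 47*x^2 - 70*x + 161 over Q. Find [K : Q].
The degree of the splitting field over Q equals the order of the Galois group, so first determine the group. The polynomial f is an irreducible sextic over Q, so G = Gal(f/Q) is one of the 16 transitive subgroups 6T1, ..., 6T16 of S_6. The discriminant of f is -2693803488051200, which is not a perfect square, so G is not contained in A_6. The transitive groups of degree 6 not contained in A_6 are: C_6 (6T1, order 6), S_3 (6T2, order 6), D_6 (6T3, order 12), C_3 x S_3 (6T5, order 18), A_4 x C_2 (6T6, order 24), S_4 (6T8, order 24), S_3 x S_3 (6T9, order 36), S_4 x C_2 (6T11, order 48), (S_3 x S_3) : C_2 (6T13, order 72), PGL(2,5) (6T14, order 120), S_6 (6T16, order 720). By Dedekind's theorem, for a prime p not dividing disc(f) the degrees of the irreducible factors of f mod p form the cycle type of an element of G. Factoring f modulo the 17 such primes p <= 71 (skipping 2, 5, 7, which divide the discriminant), each new pattern first appears at: mod 3: f = (x^3 + x^2 + 2)(x^3 + 2x^2 + x + 1), pattern 3+3; mod 13: f = (x^6 + 7x^5 + 2x^4 + 6x^3 + 8x^2 + 8x + 5), pattern 6; mod 19: f = (x^2 + 17x + 2)(x^4 + 15x^3 + 5x^2 + 17x + 14), pattern 4+2; mod 23: f = (x)(x + 21)(x^4 + 19x^3 + 7x^2 + 17x + 12), pattern 4+1+1; mod 53: f = (x^2 + 20x + 25)(x^2 + 29x + 16)(x^2 + 51x + 22), pattern 2+2+2; mod 59: f = (x + 7)(x + 50)(x^2 + 8x + 14)(x^2 + 47x + 34), pattern 2+2+1+1; mod 71: f = (x + 15)(x + 21)(x + 48)(x + 54)(x^2 + 69x + 31), pattern 2+1+1+1+1. No other pattern occurs in this range, so the set of observed cycle types is {3+3, 6, 4+2, 4+1+1, 2+2+2, 2+2+1+1, 2+1+1+1+1}. The candidates containing elements of all these cycle types are S_4 x C_2 (6T11) of order 48, S_6 (6T16) of order 720; the others are excluded. The observed types are precisely the cycle types that occur in S_4 x C_2 (6T11) (apart from the identity). Each of the other remaining candidates has further cycle types, and by the Chebotarev density theorem the matching factorization patterns would occur for a proportion of primes equal to their share of the group: S_6 (6T16) additionally contains elements of type 5+1, 3+2+1, 3+1+1+1 (304 of its 720 elements, about 42% of primes). None of the 17 primes tested shows any such pattern (for each of these groups the chance of that is below 10^-4), which rules them out. Hence G = S_4 x C_2 (6T11), of order 48. The Galois group S_4 x C_2 (6T11) has order 48, so the splitting field has degree 48 over Q.

48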